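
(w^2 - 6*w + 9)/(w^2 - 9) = (w - 3)/(w + 3)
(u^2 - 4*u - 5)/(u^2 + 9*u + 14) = (u^2 - 4*u - 5)/(u^2 + 9*u + 14)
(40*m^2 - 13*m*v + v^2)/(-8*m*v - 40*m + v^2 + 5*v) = (-5*m + v)/(v + 5)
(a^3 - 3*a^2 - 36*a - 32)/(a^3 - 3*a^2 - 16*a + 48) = (a^2 - 7*a - 8)/(a^2 - 7*a + 12)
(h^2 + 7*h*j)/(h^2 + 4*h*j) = (h + 7*j)/(h + 4*j)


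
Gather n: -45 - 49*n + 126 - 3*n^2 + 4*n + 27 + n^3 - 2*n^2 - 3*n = n^3 - 5*n^2 - 48*n + 108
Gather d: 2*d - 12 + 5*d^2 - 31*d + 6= 5*d^2 - 29*d - 6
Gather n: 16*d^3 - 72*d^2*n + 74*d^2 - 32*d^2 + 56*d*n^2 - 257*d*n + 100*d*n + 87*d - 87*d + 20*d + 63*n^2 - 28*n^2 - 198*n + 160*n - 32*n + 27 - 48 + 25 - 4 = 16*d^3 + 42*d^2 + 20*d + n^2*(56*d + 35) + n*(-72*d^2 - 157*d - 70)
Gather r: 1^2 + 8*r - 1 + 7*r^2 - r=7*r^2 + 7*r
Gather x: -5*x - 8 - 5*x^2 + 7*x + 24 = -5*x^2 + 2*x + 16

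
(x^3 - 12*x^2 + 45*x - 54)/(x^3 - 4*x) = (x^3 - 12*x^2 + 45*x - 54)/(x*(x^2 - 4))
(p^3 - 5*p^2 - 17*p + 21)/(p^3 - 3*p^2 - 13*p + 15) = (p - 7)/(p - 5)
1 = 1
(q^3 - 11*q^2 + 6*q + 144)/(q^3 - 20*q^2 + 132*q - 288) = (q + 3)/(q - 6)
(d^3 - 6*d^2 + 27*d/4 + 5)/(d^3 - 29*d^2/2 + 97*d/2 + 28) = (d^2 - 13*d/2 + 10)/(d^2 - 15*d + 56)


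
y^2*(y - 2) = y^3 - 2*y^2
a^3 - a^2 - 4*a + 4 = (a - 2)*(a - 1)*(a + 2)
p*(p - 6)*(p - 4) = p^3 - 10*p^2 + 24*p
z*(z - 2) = z^2 - 2*z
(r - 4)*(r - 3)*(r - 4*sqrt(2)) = r^3 - 7*r^2 - 4*sqrt(2)*r^2 + 12*r + 28*sqrt(2)*r - 48*sqrt(2)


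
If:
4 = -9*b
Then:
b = -4/9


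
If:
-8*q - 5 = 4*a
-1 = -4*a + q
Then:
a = 1/12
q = -2/3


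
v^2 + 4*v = v*(v + 4)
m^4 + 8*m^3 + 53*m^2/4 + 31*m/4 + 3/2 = (m + 1/2)^2*(m + 1)*(m + 6)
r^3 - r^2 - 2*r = r*(r - 2)*(r + 1)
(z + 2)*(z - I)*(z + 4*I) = z^3 + 2*z^2 + 3*I*z^2 + 4*z + 6*I*z + 8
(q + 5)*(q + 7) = q^2 + 12*q + 35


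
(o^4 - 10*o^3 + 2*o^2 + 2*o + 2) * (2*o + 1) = 2*o^5 - 19*o^4 - 6*o^3 + 6*o^2 + 6*o + 2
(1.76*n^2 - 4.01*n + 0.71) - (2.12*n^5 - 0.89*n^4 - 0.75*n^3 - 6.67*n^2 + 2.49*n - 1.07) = -2.12*n^5 + 0.89*n^4 + 0.75*n^3 + 8.43*n^2 - 6.5*n + 1.78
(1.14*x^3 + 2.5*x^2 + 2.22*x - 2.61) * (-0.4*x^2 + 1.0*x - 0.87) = -0.456*x^5 + 0.14*x^4 + 0.6202*x^3 + 1.089*x^2 - 4.5414*x + 2.2707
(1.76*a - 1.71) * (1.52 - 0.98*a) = -1.7248*a^2 + 4.351*a - 2.5992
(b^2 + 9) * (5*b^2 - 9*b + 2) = 5*b^4 - 9*b^3 + 47*b^2 - 81*b + 18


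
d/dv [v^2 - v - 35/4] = 2*v - 1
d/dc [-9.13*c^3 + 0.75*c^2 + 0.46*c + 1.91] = -27.39*c^2 + 1.5*c + 0.46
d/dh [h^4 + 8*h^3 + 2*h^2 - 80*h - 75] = 4*h^3 + 24*h^2 + 4*h - 80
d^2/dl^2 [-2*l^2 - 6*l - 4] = -4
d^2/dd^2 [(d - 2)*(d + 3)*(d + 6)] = 6*d + 14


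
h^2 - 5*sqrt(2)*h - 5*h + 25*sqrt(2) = (h - 5)*(h - 5*sqrt(2))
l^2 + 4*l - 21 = (l - 3)*(l + 7)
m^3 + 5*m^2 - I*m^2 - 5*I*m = m*(m + 5)*(m - I)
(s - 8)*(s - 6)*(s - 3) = s^3 - 17*s^2 + 90*s - 144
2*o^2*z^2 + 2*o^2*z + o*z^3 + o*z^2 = z*(2*o + z)*(o*z + o)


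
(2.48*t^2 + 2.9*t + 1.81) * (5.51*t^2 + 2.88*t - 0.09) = 13.6648*t^4 + 23.1214*t^3 + 18.1019*t^2 + 4.9518*t - 0.1629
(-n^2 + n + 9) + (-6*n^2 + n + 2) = -7*n^2 + 2*n + 11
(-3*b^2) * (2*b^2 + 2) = -6*b^4 - 6*b^2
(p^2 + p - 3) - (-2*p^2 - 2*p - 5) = 3*p^2 + 3*p + 2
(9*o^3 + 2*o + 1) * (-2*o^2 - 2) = -18*o^5 - 22*o^3 - 2*o^2 - 4*o - 2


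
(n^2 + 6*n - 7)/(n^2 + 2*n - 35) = (n - 1)/(n - 5)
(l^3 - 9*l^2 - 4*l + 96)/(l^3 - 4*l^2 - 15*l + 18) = (l^2 - 12*l + 32)/(l^2 - 7*l + 6)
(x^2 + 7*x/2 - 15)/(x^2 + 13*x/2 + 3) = (2*x - 5)/(2*x + 1)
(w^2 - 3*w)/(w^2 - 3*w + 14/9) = 9*w*(w - 3)/(9*w^2 - 27*w + 14)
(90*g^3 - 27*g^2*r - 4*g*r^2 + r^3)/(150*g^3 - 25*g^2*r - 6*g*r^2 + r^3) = (-3*g + r)/(-5*g + r)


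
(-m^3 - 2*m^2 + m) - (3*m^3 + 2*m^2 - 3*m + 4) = -4*m^3 - 4*m^2 + 4*m - 4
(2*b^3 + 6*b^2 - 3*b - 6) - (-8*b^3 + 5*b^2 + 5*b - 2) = 10*b^3 + b^2 - 8*b - 4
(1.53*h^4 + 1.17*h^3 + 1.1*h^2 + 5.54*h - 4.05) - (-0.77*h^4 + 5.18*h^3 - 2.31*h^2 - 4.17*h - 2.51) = 2.3*h^4 - 4.01*h^3 + 3.41*h^2 + 9.71*h - 1.54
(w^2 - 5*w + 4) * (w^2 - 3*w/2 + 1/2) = w^4 - 13*w^3/2 + 12*w^2 - 17*w/2 + 2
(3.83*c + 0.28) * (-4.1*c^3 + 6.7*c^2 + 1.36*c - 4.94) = -15.703*c^4 + 24.513*c^3 + 7.0848*c^2 - 18.5394*c - 1.3832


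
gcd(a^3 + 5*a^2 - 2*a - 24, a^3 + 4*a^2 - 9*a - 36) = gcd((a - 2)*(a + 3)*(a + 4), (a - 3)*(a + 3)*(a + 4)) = a^2 + 7*a + 12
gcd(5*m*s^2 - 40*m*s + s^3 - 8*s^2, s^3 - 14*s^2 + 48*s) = s^2 - 8*s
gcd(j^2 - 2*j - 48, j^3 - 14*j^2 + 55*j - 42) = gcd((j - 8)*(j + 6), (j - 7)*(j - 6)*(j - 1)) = 1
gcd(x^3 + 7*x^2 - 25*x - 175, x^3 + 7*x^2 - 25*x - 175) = x^3 + 7*x^2 - 25*x - 175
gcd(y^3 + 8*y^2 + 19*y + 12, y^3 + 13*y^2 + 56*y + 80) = y + 4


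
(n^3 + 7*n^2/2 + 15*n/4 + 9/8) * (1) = n^3 + 7*n^2/2 + 15*n/4 + 9/8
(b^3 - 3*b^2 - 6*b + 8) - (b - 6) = b^3 - 3*b^2 - 7*b + 14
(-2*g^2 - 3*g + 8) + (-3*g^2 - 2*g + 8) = -5*g^2 - 5*g + 16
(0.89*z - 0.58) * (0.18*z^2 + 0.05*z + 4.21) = 0.1602*z^3 - 0.0599*z^2 + 3.7179*z - 2.4418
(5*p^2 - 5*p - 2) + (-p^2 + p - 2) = 4*p^2 - 4*p - 4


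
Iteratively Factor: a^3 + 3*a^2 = (a)*(a^2 + 3*a) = a^2*(a + 3)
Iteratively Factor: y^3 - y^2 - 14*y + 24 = (y - 2)*(y^2 + y - 12) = (y - 2)*(y + 4)*(y - 3)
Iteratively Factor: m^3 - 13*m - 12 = (m + 1)*(m^2 - m - 12) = (m + 1)*(m + 3)*(m - 4)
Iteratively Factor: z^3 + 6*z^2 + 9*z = (z + 3)*(z^2 + 3*z) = (z + 3)^2*(z)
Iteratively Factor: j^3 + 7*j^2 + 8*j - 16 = (j + 4)*(j^2 + 3*j - 4) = (j - 1)*(j + 4)*(j + 4)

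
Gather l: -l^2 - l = -l^2 - l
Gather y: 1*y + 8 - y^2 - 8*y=-y^2 - 7*y + 8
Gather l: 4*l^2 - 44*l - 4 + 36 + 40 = 4*l^2 - 44*l + 72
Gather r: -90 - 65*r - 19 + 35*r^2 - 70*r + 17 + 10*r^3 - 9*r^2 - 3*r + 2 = 10*r^3 + 26*r^2 - 138*r - 90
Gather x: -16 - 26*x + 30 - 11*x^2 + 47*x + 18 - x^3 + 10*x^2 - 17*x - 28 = -x^3 - x^2 + 4*x + 4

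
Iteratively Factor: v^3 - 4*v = (v)*(v^2 - 4) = v*(v - 2)*(v + 2)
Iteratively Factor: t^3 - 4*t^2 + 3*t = (t - 3)*(t^2 - t) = (t - 3)*(t - 1)*(t)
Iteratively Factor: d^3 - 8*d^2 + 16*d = (d - 4)*(d^2 - 4*d) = (d - 4)^2*(d)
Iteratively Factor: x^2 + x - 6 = (x + 3)*(x - 2)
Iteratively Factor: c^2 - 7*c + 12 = (c - 3)*(c - 4)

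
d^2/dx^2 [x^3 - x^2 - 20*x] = 6*x - 2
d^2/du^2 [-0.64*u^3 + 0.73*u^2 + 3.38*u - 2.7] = 1.46 - 3.84*u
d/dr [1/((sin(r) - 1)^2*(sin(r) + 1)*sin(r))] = (-4*sin(r)^2 - sin(r) + 1)/((sin(r) - 1)*sin(r)^2*cos(r)^3)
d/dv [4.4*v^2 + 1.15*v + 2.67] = 8.8*v + 1.15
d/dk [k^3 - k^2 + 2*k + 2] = 3*k^2 - 2*k + 2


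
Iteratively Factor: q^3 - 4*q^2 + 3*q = (q - 3)*(q^2 - q) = (q - 3)*(q - 1)*(q)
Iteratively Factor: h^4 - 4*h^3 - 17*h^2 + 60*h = (h - 5)*(h^3 + h^2 - 12*h) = (h - 5)*(h + 4)*(h^2 - 3*h) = h*(h - 5)*(h + 4)*(h - 3)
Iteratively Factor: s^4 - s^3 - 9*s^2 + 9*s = (s + 3)*(s^3 - 4*s^2 + 3*s) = (s - 1)*(s + 3)*(s^2 - 3*s) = (s - 3)*(s - 1)*(s + 3)*(s)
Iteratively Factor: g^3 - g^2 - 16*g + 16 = (g - 4)*(g^2 + 3*g - 4) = (g - 4)*(g - 1)*(g + 4)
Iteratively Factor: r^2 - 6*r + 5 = (r - 1)*(r - 5)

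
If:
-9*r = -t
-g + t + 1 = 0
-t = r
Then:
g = 1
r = 0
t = 0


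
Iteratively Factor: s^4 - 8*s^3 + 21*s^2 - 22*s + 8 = (s - 4)*(s^3 - 4*s^2 + 5*s - 2) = (s - 4)*(s - 2)*(s^2 - 2*s + 1) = (s - 4)*(s - 2)*(s - 1)*(s - 1)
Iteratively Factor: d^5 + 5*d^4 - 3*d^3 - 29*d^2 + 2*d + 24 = (d + 4)*(d^4 + d^3 - 7*d^2 - d + 6) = (d + 3)*(d + 4)*(d^3 - 2*d^2 - d + 2) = (d + 1)*(d + 3)*(d + 4)*(d^2 - 3*d + 2) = (d - 2)*(d + 1)*(d + 3)*(d + 4)*(d - 1)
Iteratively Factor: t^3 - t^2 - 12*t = (t)*(t^2 - t - 12) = t*(t - 4)*(t + 3)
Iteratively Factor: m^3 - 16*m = (m)*(m^2 - 16) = m*(m - 4)*(m + 4)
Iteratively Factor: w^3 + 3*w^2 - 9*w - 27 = (w + 3)*(w^2 - 9) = (w + 3)^2*(w - 3)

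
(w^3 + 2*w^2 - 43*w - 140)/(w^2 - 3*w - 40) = (w^2 - 3*w - 28)/(w - 8)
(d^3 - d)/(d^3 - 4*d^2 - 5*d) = (d - 1)/(d - 5)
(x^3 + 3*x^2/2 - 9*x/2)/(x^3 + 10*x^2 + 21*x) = (x - 3/2)/(x + 7)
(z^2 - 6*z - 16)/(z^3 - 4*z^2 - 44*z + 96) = (z + 2)/(z^2 + 4*z - 12)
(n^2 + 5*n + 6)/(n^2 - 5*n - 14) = (n + 3)/(n - 7)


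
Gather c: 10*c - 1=10*c - 1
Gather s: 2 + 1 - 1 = 2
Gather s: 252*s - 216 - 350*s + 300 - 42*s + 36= 120 - 140*s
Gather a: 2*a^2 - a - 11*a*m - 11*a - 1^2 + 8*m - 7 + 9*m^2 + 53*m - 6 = 2*a^2 + a*(-11*m - 12) + 9*m^2 + 61*m - 14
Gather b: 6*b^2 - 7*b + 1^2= 6*b^2 - 7*b + 1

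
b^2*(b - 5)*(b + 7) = b^4 + 2*b^3 - 35*b^2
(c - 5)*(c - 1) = c^2 - 6*c + 5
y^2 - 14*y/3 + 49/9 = (y - 7/3)^2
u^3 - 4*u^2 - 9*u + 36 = (u - 4)*(u - 3)*(u + 3)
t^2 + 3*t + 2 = (t + 1)*(t + 2)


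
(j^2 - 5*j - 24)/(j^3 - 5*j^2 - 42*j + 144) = (j + 3)/(j^2 + 3*j - 18)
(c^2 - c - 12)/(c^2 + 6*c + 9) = (c - 4)/(c + 3)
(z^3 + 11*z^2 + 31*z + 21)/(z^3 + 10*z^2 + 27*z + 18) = (z + 7)/(z + 6)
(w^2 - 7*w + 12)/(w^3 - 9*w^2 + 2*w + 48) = (w - 4)/(w^2 - 6*w - 16)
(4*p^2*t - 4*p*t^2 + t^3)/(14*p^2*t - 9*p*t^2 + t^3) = (2*p - t)/(7*p - t)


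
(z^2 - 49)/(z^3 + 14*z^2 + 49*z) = (z - 7)/(z*(z + 7))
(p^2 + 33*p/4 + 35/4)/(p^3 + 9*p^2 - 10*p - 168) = (p + 5/4)/(p^2 + 2*p - 24)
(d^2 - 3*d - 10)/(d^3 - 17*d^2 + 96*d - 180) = (d + 2)/(d^2 - 12*d + 36)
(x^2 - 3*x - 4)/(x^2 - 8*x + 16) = (x + 1)/(x - 4)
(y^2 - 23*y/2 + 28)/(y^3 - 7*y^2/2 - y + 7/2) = (y - 8)/(y^2 - 1)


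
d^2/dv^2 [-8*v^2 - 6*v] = -16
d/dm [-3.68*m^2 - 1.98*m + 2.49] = -7.36*m - 1.98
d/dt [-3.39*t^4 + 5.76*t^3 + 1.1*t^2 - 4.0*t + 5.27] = -13.56*t^3 + 17.28*t^2 + 2.2*t - 4.0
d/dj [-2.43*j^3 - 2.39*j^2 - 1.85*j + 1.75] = -7.29*j^2 - 4.78*j - 1.85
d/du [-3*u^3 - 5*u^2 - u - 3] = -9*u^2 - 10*u - 1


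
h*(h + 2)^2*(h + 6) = h^4 + 10*h^3 + 28*h^2 + 24*h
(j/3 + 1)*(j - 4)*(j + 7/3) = j^3/3 + 4*j^2/9 - 43*j/9 - 28/3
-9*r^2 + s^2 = (-3*r + s)*(3*r + s)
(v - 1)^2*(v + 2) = v^3 - 3*v + 2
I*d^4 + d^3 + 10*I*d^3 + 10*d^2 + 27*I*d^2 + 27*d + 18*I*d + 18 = (d + 3)*(d + 6)*(d - I)*(I*d + I)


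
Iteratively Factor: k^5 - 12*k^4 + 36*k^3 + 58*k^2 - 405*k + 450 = (k - 2)*(k^4 - 10*k^3 + 16*k^2 + 90*k - 225) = (k - 5)*(k - 2)*(k^3 - 5*k^2 - 9*k + 45) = (k - 5)*(k - 3)*(k - 2)*(k^2 - 2*k - 15) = (k - 5)^2*(k - 3)*(k - 2)*(k + 3)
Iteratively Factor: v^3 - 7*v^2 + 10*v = (v - 2)*(v^2 - 5*v) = (v - 5)*(v - 2)*(v)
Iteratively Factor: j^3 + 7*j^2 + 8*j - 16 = (j + 4)*(j^2 + 3*j - 4) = (j + 4)^2*(j - 1)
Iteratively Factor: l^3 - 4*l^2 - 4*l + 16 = (l + 2)*(l^2 - 6*l + 8) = (l - 4)*(l + 2)*(l - 2)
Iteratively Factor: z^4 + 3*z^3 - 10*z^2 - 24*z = (z + 2)*(z^3 + z^2 - 12*z) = z*(z + 2)*(z^2 + z - 12) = z*(z + 2)*(z + 4)*(z - 3)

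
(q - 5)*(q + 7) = q^2 + 2*q - 35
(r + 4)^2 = r^2 + 8*r + 16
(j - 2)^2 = j^2 - 4*j + 4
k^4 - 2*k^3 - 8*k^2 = k^2*(k - 4)*(k + 2)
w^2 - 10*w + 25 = (w - 5)^2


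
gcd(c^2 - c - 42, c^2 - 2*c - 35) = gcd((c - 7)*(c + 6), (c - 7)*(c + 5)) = c - 7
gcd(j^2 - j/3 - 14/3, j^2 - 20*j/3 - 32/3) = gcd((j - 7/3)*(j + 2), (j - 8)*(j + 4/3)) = 1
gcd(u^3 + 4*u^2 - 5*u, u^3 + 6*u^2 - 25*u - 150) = u + 5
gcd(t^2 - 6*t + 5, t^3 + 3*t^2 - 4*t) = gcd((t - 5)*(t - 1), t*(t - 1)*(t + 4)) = t - 1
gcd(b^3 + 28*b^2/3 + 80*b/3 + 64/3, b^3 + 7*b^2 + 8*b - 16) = b^2 + 8*b + 16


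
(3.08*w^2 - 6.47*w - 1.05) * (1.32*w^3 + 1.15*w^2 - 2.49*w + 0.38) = 4.0656*w^5 - 4.9984*w^4 - 16.4957*w^3 + 16.0732*w^2 + 0.1559*w - 0.399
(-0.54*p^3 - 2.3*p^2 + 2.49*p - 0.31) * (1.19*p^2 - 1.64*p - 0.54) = -0.6426*p^5 - 1.8514*p^4 + 7.0267*p^3 - 3.2105*p^2 - 0.8362*p + 0.1674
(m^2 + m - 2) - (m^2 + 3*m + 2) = -2*m - 4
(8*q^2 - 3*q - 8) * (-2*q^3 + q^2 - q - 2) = -16*q^5 + 14*q^4 + 5*q^3 - 21*q^2 + 14*q + 16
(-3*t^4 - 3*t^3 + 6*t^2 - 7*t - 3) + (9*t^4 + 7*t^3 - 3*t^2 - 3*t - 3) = 6*t^4 + 4*t^3 + 3*t^2 - 10*t - 6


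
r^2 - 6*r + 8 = (r - 4)*(r - 2)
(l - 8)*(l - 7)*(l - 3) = l^3 - 18*l^2 + 101*l - 168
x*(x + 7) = x^2 + 7*x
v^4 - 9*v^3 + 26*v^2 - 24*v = v*(v - 4)*(v - 3)*(v - 2)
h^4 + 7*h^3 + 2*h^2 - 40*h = h*(h - 2)*(h + 4)*(h + 5)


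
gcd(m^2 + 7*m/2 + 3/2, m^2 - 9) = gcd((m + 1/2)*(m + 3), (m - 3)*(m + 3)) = m + 3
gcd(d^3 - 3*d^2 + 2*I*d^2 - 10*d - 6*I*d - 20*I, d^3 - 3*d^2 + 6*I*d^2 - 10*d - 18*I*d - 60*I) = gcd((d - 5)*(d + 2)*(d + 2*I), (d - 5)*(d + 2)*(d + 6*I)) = d^2 - 3*d - 10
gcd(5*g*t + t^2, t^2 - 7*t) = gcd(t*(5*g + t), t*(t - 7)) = t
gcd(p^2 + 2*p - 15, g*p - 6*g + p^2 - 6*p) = 1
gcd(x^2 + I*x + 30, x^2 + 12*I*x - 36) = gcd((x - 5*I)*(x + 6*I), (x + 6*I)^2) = x + 6*I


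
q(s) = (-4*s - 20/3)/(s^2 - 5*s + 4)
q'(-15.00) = 0.01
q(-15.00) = 0.18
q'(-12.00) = 0.01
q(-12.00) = 0.20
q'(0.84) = -138.13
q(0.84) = -19.83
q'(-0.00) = -3.08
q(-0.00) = -1.67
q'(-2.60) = -0.10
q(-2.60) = 0.16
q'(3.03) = 7.17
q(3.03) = 9.54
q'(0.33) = -7.36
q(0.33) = -3.25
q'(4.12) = 524.33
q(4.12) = -61.82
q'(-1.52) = -0.31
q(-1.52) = -0.04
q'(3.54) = 35.16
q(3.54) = 17.82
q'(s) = (5 - 2*s)*(-4*s - 20/3)/(s^2 - 5*s + 4)^2 - 4/(s^2 - 5*s + 4)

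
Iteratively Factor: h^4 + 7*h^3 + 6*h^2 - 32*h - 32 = (h - 2)*(h^3 + 9*h^2 + 24*h + 16) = (h - 2)*(h + 1)*(h^2 + 8*h + 16) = (h - 2)*(h + 1)*(h + 4)*(h + 4)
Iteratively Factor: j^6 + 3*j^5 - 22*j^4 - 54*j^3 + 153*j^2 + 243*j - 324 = (j + 3)*(j^5 - 22*j^3 + 12*j^2 + 117*j - 108) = (j + 3)^2*(j^4 - 3*j^3 - 13*j^2 + 51*j - 36) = (j - 3)*(j + 3)^2*(j^3 - 13*j + 12) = (j - 3)*(j - 1)*(j + 3)^2*(j^2 + j - 12) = (j - 3)*(j - 1)*(j + 3)^2*(j + 4)*(j - 3)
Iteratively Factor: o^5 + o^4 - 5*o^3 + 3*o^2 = (o - 1)*(o^4 + 2*o^3 - 3*o^2) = o*(o - 1)*(o^3 + 2*o^2 - 3*o) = o*(o - 1)^2*(o^2 + 3*o) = o*(o - 1)^2*(o + 3)*(o)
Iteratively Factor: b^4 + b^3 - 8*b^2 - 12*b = (b + 2)*(b^3 - b^2 - 6*b) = (b + 2)^2*(b^2 - 3*b) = b*(b + 2)^2*(b - 3)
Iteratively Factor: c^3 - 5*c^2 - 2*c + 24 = (c - 3)*(c^2 - 2*c - 8) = (c - 3)*(c + 2)*(c - 4)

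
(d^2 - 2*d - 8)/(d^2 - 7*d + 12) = (d + 2)/(d - 3)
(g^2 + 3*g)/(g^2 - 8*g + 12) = g*(g + 3)/(g^2 - 8*g + 12)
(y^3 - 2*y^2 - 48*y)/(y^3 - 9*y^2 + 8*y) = (y + 6)/(y - 1)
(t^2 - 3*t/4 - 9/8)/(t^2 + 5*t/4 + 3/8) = (2*t - 3)/(2*t + 1)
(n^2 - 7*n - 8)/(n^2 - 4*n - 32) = (n + 1)/(n + 4)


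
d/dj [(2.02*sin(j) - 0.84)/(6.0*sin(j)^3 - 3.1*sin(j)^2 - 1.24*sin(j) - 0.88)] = (-24.24*sin(j)^3 + 21.382*sin(j)^2 - 5.208*sin(j) - 2.8192)*cos(j)/(36.0*sin(j)^6 - 37.2*sin(j)^5 - 5.27*sin(j)^4 - 2.872*sin(j)^3 + 6.9936*sin(j)^2 + 2.1824*sin(j) + 0.7744)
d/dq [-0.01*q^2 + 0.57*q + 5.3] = 0.57 - 0.02*q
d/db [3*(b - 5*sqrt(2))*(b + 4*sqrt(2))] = 6*b - 3*sqrt(2)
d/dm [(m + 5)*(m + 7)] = 2*m + 12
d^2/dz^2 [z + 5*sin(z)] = -5*sin(z)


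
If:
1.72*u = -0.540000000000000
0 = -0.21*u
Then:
No Solution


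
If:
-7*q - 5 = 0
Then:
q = -5/7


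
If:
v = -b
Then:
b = -v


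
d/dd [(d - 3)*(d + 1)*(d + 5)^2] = 4*d^3 + 24*d^2 + 4*d - 80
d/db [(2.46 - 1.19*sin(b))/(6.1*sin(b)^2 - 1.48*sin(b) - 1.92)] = (7.259*sin(b)^2 - 30.012*sin(b) + 5.9256)*cos(b)/(37.21*sin(b)^4 - 18.056*sin(b)^3 - 21.2336*sin(b)^2 + 5.6832*sin(b) + 3.6864)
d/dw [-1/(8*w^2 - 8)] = w/(4*(w^2 - 1)^2)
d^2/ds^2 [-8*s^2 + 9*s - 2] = -16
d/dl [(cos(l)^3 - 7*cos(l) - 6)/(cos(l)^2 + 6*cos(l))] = (-cos(l)^4 - 12*cos(l)^3 - 7*cos(l)^2 - 12*cos(l) - 36)*sin(l)/((cos(l) + 6)^2*cos(l)^2)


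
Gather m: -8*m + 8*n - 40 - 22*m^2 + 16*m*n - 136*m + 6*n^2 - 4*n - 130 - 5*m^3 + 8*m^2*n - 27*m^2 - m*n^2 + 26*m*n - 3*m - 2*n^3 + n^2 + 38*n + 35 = -5*m^3 + m^2*(8*n - 49) + m*(-n^2 + 42*n - 147) - 2*n^3 + 7*n^2 + 42*n - 135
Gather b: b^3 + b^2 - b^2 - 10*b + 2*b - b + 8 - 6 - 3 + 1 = b^3 - 9*b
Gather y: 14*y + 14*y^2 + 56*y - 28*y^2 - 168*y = -14*y^2 - 98*y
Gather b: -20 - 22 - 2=-44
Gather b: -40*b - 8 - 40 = -40*b - 48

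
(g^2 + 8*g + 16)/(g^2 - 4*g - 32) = (g + 4)/(g - 8)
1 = 1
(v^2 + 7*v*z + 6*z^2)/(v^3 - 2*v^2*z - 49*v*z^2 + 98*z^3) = (v^2 + 7*v*z + 6*z^2)/(v^3 - 2*v^2*z - 49*v*z^2 + 98*z^3)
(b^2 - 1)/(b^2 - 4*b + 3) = (b + 1)/(b - 3)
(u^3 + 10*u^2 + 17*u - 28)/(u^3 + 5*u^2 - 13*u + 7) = (u + 4)/(u - 1)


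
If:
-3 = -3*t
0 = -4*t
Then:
No Solution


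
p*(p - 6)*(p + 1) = p^3 - 5*p^2 - 6*p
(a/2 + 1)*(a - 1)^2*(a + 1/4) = a^4/2 + a^3/8 - 3*a^2/2 + 5*a/8 + 1/4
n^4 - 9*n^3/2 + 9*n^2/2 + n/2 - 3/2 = (n - 3)*(n - 1)^2*(n + 1/2)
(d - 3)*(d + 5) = d^2 + 2*d - 15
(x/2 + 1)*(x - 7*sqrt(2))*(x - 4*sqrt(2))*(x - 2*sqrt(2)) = x^4/2 - 13*sqrt(2)*x^3/2 + x^3 - 13*sqrt(2)*x^2 + 50*x^2 - 56*sqrt(2)*x + 100*x - 112*sqrt(2)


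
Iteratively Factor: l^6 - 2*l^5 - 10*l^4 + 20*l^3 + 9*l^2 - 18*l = (l - 2)*(l^5 - 10*l^3 + 9*l) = (l - 3)*(l - 2)*(l^4 + 3*l^3 - l^2 - 3*l) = (l - 3)*(l - 2)*(l - 1)*(l^3 + 4*l^2 + 3*l) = (l - 3)*(l - 2)*(l - 1)*(l + 1)*(l^2 + 3*l) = l*(l - 3)*(l - 2)*(l - 1)*(l + 1)*(l + 3)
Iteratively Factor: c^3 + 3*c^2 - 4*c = (c + 4)*(c^2 - c) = c*(c + 4)*(c - 1)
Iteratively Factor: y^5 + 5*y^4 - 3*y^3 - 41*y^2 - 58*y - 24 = (y + 2)*(y^4 + 3*y^3 - 9*y^2 - 23*y - 12) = (y + 2)*(y + 4)*(y^3 - y^2 - 5*y - 3) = (y + 1)*(y + 2)*(y + 4)*(y^2 - 2*y - 3) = (y + 1)^2*(y + 2)*(y + 4)*(y - 3)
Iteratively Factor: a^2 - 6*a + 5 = (a - 5)*(a - 1)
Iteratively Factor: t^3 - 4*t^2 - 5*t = (t + 1)*(t^2 - 5*t) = (t - 5)*(t + 1)*(t)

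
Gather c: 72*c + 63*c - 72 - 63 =135*c - 135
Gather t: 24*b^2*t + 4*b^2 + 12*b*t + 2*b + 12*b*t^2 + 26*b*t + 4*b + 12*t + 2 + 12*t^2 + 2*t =4*b^2 + 6*b + t^2*(12*b + 12) + t*(24*b^2 + 38*b + 14) + 2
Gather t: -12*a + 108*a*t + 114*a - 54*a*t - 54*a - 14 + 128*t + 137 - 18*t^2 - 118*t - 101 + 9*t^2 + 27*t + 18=48*a - 9*t^2 + t*(54*a + 37) + 40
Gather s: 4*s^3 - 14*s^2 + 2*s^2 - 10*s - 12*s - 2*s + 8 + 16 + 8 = 4*s^3 - 12*s^2 - 24*s + 32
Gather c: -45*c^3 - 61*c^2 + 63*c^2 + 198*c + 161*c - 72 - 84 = -45*c^3 + 2*c^2 + 359*c - 156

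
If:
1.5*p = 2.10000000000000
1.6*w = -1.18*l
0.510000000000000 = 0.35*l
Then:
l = 1.46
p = 1.40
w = -1.07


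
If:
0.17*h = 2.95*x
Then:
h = 17.3529411764706*x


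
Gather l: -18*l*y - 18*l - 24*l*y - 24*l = l*(-42*y - 42)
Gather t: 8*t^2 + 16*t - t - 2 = 8*t^2 + 15*t - 2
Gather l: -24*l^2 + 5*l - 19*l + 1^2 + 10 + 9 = -24*l^2 - 14*l + 20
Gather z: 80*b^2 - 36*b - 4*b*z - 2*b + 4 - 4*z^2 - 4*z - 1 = 80*b^2 - 38*b - 4*z^2 + z*(-4*b - 4) + 3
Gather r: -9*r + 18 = 18 - 9*r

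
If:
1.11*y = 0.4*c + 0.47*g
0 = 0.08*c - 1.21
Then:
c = 15.12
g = 2.36170212765957*y - 12.8723404255319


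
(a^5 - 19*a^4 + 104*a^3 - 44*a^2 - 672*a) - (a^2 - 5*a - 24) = a^5 - 19*a^4 + 104*a^3 - 45*a^2 - 667*a + 24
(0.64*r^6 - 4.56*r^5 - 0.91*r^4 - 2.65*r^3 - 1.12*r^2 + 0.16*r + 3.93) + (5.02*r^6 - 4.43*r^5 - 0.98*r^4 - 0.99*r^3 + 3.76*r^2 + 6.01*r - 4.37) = 5.66*r^6 - 8.99*r^5 - 1.89*r^4 - 3.64*r^3 + 2.64*r^2 + 6.17*r - 0.44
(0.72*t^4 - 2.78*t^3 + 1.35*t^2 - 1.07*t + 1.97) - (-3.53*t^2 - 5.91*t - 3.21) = 0.72*t^4 - 2.78*t^3 + 4.88*t^2 + 4.84*t + 5.18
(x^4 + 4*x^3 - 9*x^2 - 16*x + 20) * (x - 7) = x^5 - 3*x^4 - 37*x^3 + 47*x^2 + 132*x - 140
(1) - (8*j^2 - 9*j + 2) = -8*j^2 + 9*j - 1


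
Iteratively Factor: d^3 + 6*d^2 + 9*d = (d + 3)*(d^2 + 3*d) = d*(d + 3)*(d + 3)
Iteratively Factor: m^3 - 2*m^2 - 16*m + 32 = (m - 4)*(m^2 + 2*m - 8) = (m - 4)*(m - 2)*(m + 4)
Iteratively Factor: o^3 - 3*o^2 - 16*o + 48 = (o - 3)*(o^2 - 16) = (o - 3)*(o + 4)*(o - 4)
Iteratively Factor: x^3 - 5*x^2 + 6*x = (x - 3)*(x^2 - 2*x) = x*(x - 3)*(x - 2)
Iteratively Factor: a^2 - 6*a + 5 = (a - 5)*(a - 1)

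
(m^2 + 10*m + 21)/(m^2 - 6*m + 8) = (m^2 + 10*m + 21)/(m^2 - 6*m + 8)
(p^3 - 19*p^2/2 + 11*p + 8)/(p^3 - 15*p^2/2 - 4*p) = (p - 2)/p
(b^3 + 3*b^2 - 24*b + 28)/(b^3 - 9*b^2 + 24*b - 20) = (b + 7)/(b - 5)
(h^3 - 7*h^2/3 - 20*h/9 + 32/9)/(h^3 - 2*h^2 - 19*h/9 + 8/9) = (3*h^2 + h - 4)/(3*h^2 + 2*h - 1)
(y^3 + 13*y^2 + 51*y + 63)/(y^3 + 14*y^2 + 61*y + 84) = (y + 3)/(y + 4)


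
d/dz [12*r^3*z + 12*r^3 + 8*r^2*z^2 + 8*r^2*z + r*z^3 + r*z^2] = r*(12*r^2 + 16*r*z + 8*r + 3*z^2 + 2*z)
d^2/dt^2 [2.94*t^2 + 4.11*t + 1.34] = 5.88000000000000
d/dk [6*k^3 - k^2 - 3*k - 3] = 18*k^2 - 2*k - 3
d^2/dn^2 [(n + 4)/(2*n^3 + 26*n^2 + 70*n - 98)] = (3*n^3 + 21*n^2 + 109*n + 187)/(n^7 + 25*n^6 + 213*n^5 + 573*n^4 - 861*n^3 - 3381*n^2 + 5831*n - 2401)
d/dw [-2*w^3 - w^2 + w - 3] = -6*w^2 - 2*w + 1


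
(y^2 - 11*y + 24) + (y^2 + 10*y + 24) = 2*y^2 - y + 48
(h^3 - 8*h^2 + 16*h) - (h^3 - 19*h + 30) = -8*h^2 + 35*h - 30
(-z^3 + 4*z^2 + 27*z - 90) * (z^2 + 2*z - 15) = -z^5 + 2*z^4 + 50*z^3 - 96*z^2 - 585*z + 1350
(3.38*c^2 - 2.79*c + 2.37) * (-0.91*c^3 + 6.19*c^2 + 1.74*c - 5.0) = -3.0758*c^5 + 23.4611*c^4 - 13.5456*c^3 - 7.0843*c^2 + 18.0738*c - 11.85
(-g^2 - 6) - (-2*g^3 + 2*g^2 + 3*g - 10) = 2*g^3 - 3*g^2 - 3*g + 4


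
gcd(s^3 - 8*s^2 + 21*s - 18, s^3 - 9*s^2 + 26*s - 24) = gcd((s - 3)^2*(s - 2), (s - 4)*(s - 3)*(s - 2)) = s^2 - 5*s + 6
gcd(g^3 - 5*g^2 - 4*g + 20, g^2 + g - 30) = g - 5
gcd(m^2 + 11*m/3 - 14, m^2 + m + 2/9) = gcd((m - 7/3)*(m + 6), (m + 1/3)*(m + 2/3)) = 1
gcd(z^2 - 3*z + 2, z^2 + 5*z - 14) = z - 2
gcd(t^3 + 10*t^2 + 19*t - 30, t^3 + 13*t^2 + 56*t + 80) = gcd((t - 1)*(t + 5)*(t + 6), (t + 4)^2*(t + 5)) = t + 5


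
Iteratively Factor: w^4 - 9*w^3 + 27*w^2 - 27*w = (w - 3)*(w^3 - 6*w^2 + 9*w) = (w - 3)^2*(w^2 - 3*w) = (w - 3)^3*(w)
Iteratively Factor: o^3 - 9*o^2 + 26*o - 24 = (o - 2)*(o^2 - 7*o + 12) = (o - 3)*(o - 2)*(o - 4)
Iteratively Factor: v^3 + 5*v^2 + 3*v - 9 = (v - 1)*(v^2 + 6*v + 9) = (v - 1)*(v + 3)*(v + 3)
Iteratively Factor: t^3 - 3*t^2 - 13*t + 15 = (t - 5)*(t^2 + 2*t - 3) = (t - 5)*(t - 1)*(t + 3)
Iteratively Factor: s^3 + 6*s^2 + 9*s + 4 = (s + 4)*(s^2 + 2*s + 1) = (s + 1)*(s + 4)*(s + 1)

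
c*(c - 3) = c^2 - 3*c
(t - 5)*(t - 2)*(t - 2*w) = t^3 - 2*t^2*w - 7*t^2 + 14*t*w + 10*t - 20*w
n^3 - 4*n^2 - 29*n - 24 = (n - 8)*(n + 1)*(n + 3)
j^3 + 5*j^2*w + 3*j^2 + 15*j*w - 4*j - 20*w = (j - 1)*(j + 4)*(j + 5*w)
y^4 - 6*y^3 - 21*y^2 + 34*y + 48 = (y - 8)*(y - 2)*(y + 1)*(y + 3)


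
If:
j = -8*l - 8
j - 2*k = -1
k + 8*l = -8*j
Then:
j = 1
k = 1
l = -9/8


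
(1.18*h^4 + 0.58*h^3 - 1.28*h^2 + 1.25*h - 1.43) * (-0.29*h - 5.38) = -0.3422*h^5 - 6.5166*h^4 - 2.7492*h^3 + 6.5239*h^2 - 6.3103*h + 7.6934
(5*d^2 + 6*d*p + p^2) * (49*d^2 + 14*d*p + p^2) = 245*d^4 + 364*d^3*p + 138*d^2*p^2 + 20*d*p^3 + p^4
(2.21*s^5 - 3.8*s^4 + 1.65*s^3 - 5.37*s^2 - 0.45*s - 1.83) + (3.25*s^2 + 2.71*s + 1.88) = 2.21*s^5 - 3.8*s^4 + 1.65*s^3 - 2.12*s^2 + 2.26*s + 0.0499999999999998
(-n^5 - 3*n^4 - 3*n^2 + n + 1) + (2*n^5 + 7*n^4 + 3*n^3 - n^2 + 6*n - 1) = n^5 + 4*n^4 + 3*n^3 - 4*n^2 + 7*n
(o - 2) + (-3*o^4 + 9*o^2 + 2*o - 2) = -3*o^4 + 9*o^2 + 3*o - 4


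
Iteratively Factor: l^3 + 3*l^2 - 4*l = (l + 4)*(l^2 - l) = (l - 1)*(l + 4)*(l)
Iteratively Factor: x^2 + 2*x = (x + 2)*(x)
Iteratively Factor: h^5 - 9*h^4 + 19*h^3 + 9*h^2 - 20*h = (h - 1)*(h^4 - 8*h^3 + 11*h^2 + 20*h) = h*(h - 1)*(h^3 - 8*h^2 + 11*h + 20) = h*(h - 1)*(h + 1)*(h^2 - 9*h + 20) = h*(h - 5)*(h - 1)*(h + 1)*(h - 4)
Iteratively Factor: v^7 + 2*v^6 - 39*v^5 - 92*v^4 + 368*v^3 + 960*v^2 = (v)*(v^6 + 2*v^5 - 39*v^4 - 92*v^3 + 368*v^2 + 960*v) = v*(v + 4)*(v^5 - 2*v^4 - 31*v^3 + 32*v^2 + 240*v) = v*(v + 3)*(v + 4)*(v^4 - 5*v^3 - 16*v^2 + 80*v) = v^2*(v + 3)*(v + 4)*(v^3 - 5*v^2 - 16*v + 80) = v^2*(v + 3)*(v + 4)^2*(v^2 - 9*v + 20) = v^2*(v - 4)*(v + 3)*(v + 4)^2*(v - 5)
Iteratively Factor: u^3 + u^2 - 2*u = (u + 2)*(u^2 - u) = (u - 1)*(u + 2)*(u)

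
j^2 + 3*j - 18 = (j - 3)*(j + 6)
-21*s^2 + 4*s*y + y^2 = (-3*s + y)*(7*s + y)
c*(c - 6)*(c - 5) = c^3 - 11*c^2 + 30*c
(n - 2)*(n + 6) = n^2 + 4*n - 12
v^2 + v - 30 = (v - 5)*(v + 6)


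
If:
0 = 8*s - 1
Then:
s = 1/8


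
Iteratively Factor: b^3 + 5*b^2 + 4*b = (b + 1)*(b^2 + 4*b) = b*(b + 1)*(b + 4)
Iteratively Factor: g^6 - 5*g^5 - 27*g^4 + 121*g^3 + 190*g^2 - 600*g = (g - 5)*(g^5 - 27*g^3 - 14*g^2 + 120*g) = (g - 5)*(g + 4)*(g^4 - 4*g^3 - 11*g^2 + 30*g) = (g - 5)*(g + 3)*(g + 4)*(g^3 - 7*g^2 + 10*g) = (g - 5)^2*(g + 3)*(g + 4)*(g^2 - 2*g) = (g - 5)^2*(g - 2)*(g + 3)*(g + 4)*(g)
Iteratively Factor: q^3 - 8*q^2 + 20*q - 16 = (q - 4)*(q^2 - 4*q + 4) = (q - 4)*(q - 2)*(q - 2)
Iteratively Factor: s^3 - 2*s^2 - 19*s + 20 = (s - 5)*(s^2 + 3*s - 4) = (s - 5)*(s - 1)*(s + 4)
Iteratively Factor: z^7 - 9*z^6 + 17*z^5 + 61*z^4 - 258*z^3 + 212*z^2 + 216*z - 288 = (z - 2)*(z^6 - 7*z^5 + 3*z^4 + 67*z^3 - 124*z^2 - 36*z + 144) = (z - 2)*(z + 1)*(z^5 - 8*z^4 + 11*z^3 + 56*z^2 - 180*z + 144) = (z - 2)^2*(z + 1)*(z^4 - 6*z^3 - z^2 + 54*z - 72) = (z - 3)*(z - 2)^2*(z + 1)*(z^3 - 3*z^2 - 10*z + 24) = (z - 3)*(z - 2)^2*(z + 1)*(z + 3)*(z^2 - 6*z + 8) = (z - 4)*(z - 3)*(z - 2)^2*(z + 1)*(z + 3)*(z - 2)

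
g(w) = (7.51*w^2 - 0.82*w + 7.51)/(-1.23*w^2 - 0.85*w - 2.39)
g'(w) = (2.46*w + 0.85)*(7.51*w^2 - 0.82*w + 7.51)/(-1.23*w^2 - 0.85*w - 2.39)^2 + (15.02*w - 0.82)/(-1.23*w^2 - 0.85*w - 2.39)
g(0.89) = -3.09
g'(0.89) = -0.77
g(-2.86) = -7.11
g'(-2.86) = -0.02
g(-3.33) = -7.09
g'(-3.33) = -0.09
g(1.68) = -3.75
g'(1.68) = -0.79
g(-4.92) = -6.91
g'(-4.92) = -0.11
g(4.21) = -4.94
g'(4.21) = -0.25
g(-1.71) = -6.81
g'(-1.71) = 0.80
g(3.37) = -4.68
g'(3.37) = -0.36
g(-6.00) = -6.80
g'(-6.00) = -0.09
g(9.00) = -5.55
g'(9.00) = -0.06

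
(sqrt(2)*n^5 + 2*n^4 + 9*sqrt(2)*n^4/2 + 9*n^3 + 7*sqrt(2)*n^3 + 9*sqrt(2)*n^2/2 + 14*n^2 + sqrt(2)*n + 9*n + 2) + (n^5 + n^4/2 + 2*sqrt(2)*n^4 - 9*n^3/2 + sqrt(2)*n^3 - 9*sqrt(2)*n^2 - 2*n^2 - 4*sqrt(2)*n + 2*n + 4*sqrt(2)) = n^5 + sqrt(2)*n^5 + 5*n^4/2 + 13*sqrt(2)*n^4/2 + 9*n^3/2 + 8*sqrt(2)*n^3 - 9*sqrt(2)*n^2/2 + 12*n^2 - 3*sqrt(2)*n + 11*n + 2 + 4*sqrt(2)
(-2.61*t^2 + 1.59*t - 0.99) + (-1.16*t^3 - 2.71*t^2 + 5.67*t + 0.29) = -1.16*t^3 - 5.32*t^2 + 7.26*t - 0.7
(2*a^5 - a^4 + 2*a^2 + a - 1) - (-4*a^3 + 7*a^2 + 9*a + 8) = 2*a^5 - a^4 + 4*a^3 - 5*a^2 - 8*a - 9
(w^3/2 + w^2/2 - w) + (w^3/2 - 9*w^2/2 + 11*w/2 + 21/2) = w^3 - 4*w^2 + 9*w/2 + 21/2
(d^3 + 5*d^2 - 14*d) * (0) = 0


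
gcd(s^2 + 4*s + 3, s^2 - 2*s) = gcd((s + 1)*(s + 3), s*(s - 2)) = 1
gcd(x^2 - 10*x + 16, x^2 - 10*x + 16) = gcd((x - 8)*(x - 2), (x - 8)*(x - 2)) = x^2 - 10*x + 16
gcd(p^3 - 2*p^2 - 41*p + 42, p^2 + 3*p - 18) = p + 6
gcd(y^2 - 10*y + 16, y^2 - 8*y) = y - 8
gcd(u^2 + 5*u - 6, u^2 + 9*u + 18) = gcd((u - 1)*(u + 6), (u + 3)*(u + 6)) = u + 6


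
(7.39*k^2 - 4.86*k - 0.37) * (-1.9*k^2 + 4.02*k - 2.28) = -14.041*k^4 + 38.9418*k^3 - 35.6834*k^2 + 9.5934*k + 0.8436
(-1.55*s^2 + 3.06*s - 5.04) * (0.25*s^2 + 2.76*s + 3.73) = -0.3875*s^4 - 3.513*s^3 + 1.4041*s^2 - 2.4966*s - 18.7992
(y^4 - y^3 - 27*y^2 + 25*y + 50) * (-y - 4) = -y^5 - 3*y^4 + 31*y^3 + 83*y^2 - 150*y - 200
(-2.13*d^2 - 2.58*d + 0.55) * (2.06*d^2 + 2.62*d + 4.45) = -4.3878*d^4 - 10.8954*d^3 - 15.1051*d^2 - 10.04*d + 2.4475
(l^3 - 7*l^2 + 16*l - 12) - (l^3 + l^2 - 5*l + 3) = -8*l^2 + 21*l - 15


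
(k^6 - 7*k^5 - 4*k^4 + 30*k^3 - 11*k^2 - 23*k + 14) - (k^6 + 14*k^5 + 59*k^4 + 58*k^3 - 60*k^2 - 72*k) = -21*k^5 - 63*k^4 - 28*k^3 + 49*k^2 + 49*k + 14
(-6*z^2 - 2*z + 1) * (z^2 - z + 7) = -6*z^4 + 4*z^3 - 39*z^2 - 15*z + 7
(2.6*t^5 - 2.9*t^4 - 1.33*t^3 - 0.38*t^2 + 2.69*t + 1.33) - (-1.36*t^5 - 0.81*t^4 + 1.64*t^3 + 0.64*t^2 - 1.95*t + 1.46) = 3.96*t^5 - 2.09*t^4 - 2.97*t^3 - 1.02*t^2 + 4.64*t - 0.13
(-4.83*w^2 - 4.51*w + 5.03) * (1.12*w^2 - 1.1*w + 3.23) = -5.4096*w^4 + 0.2618*w^3 - 5.0063*w^2 - 20.1003*w + 16.2469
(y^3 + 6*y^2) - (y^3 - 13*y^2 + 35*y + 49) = 19*y^2 - 35*y - 49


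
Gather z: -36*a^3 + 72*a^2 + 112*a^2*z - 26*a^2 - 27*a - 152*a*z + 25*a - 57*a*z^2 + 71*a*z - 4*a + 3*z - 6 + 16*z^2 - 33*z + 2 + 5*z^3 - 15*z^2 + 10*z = -36*a^3 + 46*a^2 - 6*a + 5*z^3 + z^2*(1 - 57*a) + z*(112*a^2 - 81*a - 20) - 4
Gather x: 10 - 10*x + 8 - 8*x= 18 - 18*x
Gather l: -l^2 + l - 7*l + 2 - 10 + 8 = -l^2 - 6*l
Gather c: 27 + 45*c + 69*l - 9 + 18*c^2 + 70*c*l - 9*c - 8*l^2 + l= 18*c^2 + c*(70*l + 36) - 8*l^2 + 70*l + 18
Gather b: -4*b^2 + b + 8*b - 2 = -4*b^2 + 9*b - 2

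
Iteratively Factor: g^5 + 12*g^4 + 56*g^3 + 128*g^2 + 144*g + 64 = (g + 2)*(g^4 + 10*g^3 + 36*g^2 + 56*g + 32) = (g + 2)^2*(g^3 + 8*g^2 + 20*g + 16) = (g + 2)^3*(g^2 + 6*g + 8) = (g + 2)^3*(g + 4)*(g + 2)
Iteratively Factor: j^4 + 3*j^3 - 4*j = (j)*(j^3 + 3*j^2 - 4) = j*(j - 1)*(j^2 + 4*j + 4) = j*(j - 1)*(j + 2)*(j + 2)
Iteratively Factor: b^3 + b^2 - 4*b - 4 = (b + 2)*(b^2 - b - 2) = (b - 2)*(b + 2)*(b + 1)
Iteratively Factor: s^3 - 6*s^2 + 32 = (s - 4)*(s^2 - 2*s - 8) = (s - 4)*(s + 2)*(s - 4)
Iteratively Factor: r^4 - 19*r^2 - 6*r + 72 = (r + 3)*(r^3 - 3*r^2 - 10*r + 24) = (r - 4)*(r + 3)*(r^2 + r - 6) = (r - 4)*(r + 3)^2*(r - 2)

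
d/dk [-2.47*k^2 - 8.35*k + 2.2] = -4.94*k - 8.35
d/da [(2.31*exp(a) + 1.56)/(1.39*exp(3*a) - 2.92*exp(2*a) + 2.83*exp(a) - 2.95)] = (-6.4218*exp(3*a) + 0.239999999999999*exp(2*a) + 9.1104*exp(a) - 11.2293)*exp(a)/(1.9321*exp(6*a) - 8.1176*exp(5*a) + 16.3938*exp(4*a) - 24.7282*exp(3*a) + 25.2369*exp(2*a) - 16.697*exp(a) + 8.7025)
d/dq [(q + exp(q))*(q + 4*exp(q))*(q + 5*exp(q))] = 10*q^2*exp(q) + 3*q^2 + 58*q*exp(2*q) + 20*q*exp(q) + 60*exp(3*q) + 29*exp(2*q)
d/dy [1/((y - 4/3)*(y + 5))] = 3*(-6*y - 11)/(9*y^4 + 66*y^3 + y^2 - 440*y + 400)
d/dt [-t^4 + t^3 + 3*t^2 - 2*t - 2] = -4*t^3 + 3*t^2 + 6*t - 2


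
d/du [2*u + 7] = 2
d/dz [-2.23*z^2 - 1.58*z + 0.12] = -4.46*z - 1.58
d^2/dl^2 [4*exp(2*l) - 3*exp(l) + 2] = (16*exp(l) - 3)*exp(l)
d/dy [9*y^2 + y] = 18*y + 1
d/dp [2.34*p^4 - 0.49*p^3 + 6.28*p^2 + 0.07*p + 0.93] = 9.36*p^3 - 1.47*p^2 + 12.56*p + 0.07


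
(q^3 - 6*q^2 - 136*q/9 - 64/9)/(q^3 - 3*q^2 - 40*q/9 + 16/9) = (3*q^2 - 22*q - 16)/(3*q^2 - 13*q + 4)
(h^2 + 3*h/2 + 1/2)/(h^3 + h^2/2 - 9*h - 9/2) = (h + 1)/(h^2 - 9)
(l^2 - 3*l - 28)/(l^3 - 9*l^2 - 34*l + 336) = (l + 4)/(l^2 - 2*l - 48)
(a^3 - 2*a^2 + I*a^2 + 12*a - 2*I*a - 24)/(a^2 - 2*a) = a + I + 12/a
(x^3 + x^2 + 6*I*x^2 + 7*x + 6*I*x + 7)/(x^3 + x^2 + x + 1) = (x + 7*I)/(x + I)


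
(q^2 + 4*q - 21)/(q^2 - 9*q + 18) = (q + 7)/(q - 6)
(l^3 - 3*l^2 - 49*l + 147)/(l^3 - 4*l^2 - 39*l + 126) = (l + 7)/(l + 6)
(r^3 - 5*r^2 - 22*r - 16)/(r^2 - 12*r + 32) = (r^2 + 3*r + 2)/(r - 4)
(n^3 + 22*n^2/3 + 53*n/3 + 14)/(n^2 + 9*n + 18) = (3*n^2 + 13*n + 14)/(3*(n + 6))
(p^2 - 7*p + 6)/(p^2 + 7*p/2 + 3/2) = 2*(p^2 - 7*p + 6)/(2*p^2 + 7*p + 3)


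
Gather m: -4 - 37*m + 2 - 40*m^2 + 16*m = -40*m^2 - 21*m - 2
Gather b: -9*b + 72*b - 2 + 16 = 63*b + 14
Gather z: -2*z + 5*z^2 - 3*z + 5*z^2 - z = 10*z^2 - 6*z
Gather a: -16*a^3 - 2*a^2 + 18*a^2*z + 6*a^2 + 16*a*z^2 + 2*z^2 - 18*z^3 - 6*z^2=-16*a^3 + a^2*(18*z + 4) + 16*a*z^2 - 18*z^3 - 4*z^2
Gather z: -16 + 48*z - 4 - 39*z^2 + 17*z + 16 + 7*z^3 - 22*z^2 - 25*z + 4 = 7*z^3 - 61*z^2 + 40*z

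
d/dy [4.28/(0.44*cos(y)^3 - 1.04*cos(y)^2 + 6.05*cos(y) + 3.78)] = (5.6496*cos(y)^2 - 8.9024*cos(y) + 25.894)*sin(y)/(0.44*cos(y)^3 - 1.04*cos(y)^2 + 6.05*cos(y) + 3.78)^2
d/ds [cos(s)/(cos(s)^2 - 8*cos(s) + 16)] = (cos(s) + 4)*sin(s)/(cos(s) - 4)^3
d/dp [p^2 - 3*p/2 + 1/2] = 2*p - 3/2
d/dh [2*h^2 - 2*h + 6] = 4*h - 2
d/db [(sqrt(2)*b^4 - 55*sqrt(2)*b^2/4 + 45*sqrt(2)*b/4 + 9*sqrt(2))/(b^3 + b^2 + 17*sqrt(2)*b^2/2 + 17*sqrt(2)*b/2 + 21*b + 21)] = sqrt(2)*((16*b^3 - 110*b + 45)*(2*b^3 + 2*b^2 + 17*sqrt(2)*b^2 + 17*sqrt(2)*b + 42*b + 42) - (4*b^4 - 55*b^2 + 45*b + 36)*(6*b^2 + 4*b + 34*sqrt(2)*b + 17*sqrt(2) + 42))/(2*(2*b^3 + 2*b^2 + 17*sqrt(2)*b^2 + 17*sqrt(2)*b + 42*b + 42)^2)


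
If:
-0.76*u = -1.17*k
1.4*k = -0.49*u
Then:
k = 0.00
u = 0.00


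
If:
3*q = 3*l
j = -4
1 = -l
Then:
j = -4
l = -1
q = -1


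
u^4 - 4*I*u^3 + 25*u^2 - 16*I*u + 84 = (u - 7*I)*(u - 2*I)*(u + 2*I)*(u + 3*I)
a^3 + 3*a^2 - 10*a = a*(a - 2)*(a + 5)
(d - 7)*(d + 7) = d^2 - 49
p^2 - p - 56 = (p - 8)*(p + 7)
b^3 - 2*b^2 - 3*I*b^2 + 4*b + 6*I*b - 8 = (b - 2)*(b - 4*I)*(b + I)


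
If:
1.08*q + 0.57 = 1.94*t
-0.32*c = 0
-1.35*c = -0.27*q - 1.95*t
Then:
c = 0.00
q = -0.42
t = 0.06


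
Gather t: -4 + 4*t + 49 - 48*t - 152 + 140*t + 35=96*t - 72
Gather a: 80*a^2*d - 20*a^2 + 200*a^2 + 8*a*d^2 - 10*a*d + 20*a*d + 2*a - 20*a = a^2*(80*d + 180) + a*(8*d^2 + 10*d - 18)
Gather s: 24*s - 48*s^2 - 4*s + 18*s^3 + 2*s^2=18*s^3 - 46*s^2 + 20*s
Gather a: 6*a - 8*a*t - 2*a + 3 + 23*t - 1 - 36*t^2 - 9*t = a*(4 - 8*t) - 36*t^2 + 14*t + 2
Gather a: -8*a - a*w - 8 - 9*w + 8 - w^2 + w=a*(-w - 8) - w^2 - 8*w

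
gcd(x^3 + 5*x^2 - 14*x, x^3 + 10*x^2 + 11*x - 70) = x^2 + 5*x - 14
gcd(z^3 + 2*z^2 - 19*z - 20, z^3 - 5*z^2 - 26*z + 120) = z^2 + z - 20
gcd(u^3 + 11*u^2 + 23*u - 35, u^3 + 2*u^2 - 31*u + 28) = u^2 + 6*u - 7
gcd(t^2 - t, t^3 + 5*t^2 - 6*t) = t^2 - t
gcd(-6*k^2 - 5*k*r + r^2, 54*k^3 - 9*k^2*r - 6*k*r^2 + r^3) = -6*k + r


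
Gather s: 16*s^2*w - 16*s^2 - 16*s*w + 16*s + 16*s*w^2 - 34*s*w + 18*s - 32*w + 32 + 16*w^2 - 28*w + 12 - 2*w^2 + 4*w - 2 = s^2*(16*w - 16) + s*(16*w^2 - 50*w + 34) + 14*w^2 - 56*w + 42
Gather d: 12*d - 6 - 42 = 12*d - 48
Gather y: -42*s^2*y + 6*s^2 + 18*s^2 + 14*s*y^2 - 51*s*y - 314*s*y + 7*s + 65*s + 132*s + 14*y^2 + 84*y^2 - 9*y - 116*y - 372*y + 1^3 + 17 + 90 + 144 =24*s^2 + 204*s + y^2*(14*s + 98) + y*(-42*s^2 - 365*s - 497) + 252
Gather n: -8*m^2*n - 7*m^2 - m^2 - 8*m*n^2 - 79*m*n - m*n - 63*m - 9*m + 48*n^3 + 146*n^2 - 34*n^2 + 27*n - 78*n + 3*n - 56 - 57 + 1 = -8*m^2 - 72*m + 48*n^3 + n^2*(112 - 8*m) + n*(-8*m^2 - 80*m - 48) - 112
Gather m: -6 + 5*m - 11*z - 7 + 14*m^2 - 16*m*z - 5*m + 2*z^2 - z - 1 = 14*m^2 - 16*m*z + 2*z^2 - 12*z - 14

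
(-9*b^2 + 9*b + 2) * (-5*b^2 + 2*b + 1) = 45*b^4 - 63*b^3 - b^2 + 13*b + 2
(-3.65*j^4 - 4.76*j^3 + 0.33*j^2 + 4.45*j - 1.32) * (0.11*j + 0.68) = -0.4015*j^5 - 3.0056*j^4 - 3.2005*j^3 + 0.7139*j^2 + 2.8808*j - 0.8976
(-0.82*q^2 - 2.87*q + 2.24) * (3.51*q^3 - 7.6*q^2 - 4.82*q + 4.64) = -2.8782*q^5 - 3.8417*q^4 + 33.6268*q^3 - 6.9954*q^2 - 24.1136*q + 10.3936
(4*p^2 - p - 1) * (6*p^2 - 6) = 24*p^4 - 6*p^3 - 30*p^2 + 6*p + 6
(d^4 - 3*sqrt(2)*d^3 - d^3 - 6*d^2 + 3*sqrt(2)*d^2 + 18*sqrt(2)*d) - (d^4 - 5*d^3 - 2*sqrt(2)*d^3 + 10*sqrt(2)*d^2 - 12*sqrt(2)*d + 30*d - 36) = -sqrt(2)*d^3 + 4*d^3 - 7*sqrt(2)*d^2 - 6*d^2 - 30*d + 30*sqrt(2)*d + 36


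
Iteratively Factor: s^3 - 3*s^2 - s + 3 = (s - 3)*(s^2 - 1) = (s - 3)*(s - 1)*(s + 1)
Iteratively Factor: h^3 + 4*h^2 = (h)*(h^2 + 4*h) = h^2*(h + 4)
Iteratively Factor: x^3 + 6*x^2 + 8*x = (x)*(x^2 + 6*x + 8) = x*(x + 2)*(x + 4)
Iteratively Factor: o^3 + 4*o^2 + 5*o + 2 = (o + 2)*(o^2 + 2*o + 1) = (o + 1)*(o + 2)*(o + 1)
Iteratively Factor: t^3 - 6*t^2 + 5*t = (t - 1)*(t^2 - 5*t) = t*(t - 1)*(t - 5)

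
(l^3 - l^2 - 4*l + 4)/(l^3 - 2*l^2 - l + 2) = (l + 2)/(l + 1)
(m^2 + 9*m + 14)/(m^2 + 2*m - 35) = (m + 2)/(m - 5)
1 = 1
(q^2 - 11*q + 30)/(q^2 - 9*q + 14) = (q^2 - 11*q + 30)/(q^2 - 9*q + 14)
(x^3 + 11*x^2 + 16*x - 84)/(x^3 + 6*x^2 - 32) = (x^2 + 13*x + 42)/(x^2 + 8*x + 16)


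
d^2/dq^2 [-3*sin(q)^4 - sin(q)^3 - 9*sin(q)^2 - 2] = 48*sin(q)^4 + 9*sin(q)^3 - 6*sin(q) - 18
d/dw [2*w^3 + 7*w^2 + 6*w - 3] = 6*w^2 + 14*w + 6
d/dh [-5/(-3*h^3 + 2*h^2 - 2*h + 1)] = 5*(-9*h^2 + 4*h - 2)/(3*h^3 - 2*h^2 + 2*h - 1)^2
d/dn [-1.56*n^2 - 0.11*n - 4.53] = -3.12*n - 0.11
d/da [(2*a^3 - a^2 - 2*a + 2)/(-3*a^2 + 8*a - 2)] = 2*(-3*a^4 + 16*a^3 - 13*a^2 + 8*a - 6)/(9*a^4 - 48*a^3 + 76*a^2 - 32*a + 4)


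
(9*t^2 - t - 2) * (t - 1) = 9*t^3 - 10*t^2 - t + 2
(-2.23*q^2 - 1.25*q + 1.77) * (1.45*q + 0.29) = -3.2335*q^3 - 2.4592*q^2 + 2.204*q + 0.5133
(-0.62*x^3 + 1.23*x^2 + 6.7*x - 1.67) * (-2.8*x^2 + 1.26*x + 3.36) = 1.736*x^5 - 4.2252*x^4 - 19.2934*x^3 + 17.2508*x^2 + 20.4078*x - 5.6112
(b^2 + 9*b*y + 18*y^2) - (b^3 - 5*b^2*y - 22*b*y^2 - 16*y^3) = -b^3 + 5*b^2*y + b^2 + 22*b*y^2 + 9*b*y + 16*y^3 + 18*y^2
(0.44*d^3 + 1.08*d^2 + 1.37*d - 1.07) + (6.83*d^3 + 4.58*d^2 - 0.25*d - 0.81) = 7.27*d^3 + 5.66*d^2 + 1.12*d - 1.88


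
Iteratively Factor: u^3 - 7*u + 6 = (u - 2)*(u^2 + 2*u - 3) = (u - 2)*(u + 3)*(u - 1)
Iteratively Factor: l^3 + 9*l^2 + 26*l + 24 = (l + 4)*(l^2 + 5*l + 6) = (l + 3)*(l + 4)*(l + 2)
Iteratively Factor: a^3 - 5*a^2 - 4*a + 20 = (a + 2)*(a^2 - 7*a + 10) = (a - 5)*(a + 2)*(a - 2)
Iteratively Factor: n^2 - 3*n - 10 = (n - 5)*(n + 2)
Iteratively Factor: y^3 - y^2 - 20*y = (y - 5)*(y^2 + 4*y) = (y - 5)*(y + 4)*(y)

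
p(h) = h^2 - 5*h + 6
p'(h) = 2*h - 5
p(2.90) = -0.09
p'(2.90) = 0.80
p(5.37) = 7.99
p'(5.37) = 5.74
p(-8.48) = 120.31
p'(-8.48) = -21.96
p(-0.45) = 8.45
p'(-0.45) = -5.90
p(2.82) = -0.15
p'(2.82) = 0.64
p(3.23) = 0.28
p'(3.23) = 1.46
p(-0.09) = 6.46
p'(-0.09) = -5.18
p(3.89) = 1.68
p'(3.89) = 2.78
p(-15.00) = 306.00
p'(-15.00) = -35.00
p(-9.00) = 132.00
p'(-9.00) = -23.00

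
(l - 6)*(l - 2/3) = l^2 - 20*l/3 + 4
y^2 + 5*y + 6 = (y + 2)*(y + 3)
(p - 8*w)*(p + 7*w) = p^2 - p*w - 56*w^2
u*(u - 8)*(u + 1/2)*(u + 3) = u^4 - 9*u^3/2 - 53*u^2/2 - 12*u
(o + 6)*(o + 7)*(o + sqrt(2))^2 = o^4 + 2*sqrt(2)*o^3 + 13*o^3 + 26*sqrt(2)*o^2 + 44*o^2 + 26*o + 84*sqrt(2)*o + 84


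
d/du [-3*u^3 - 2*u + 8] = -9*u^2 - 2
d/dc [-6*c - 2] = -6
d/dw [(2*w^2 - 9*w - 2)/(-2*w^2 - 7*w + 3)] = (-32*w^2 + 4*w - 41)/(4*w^4 + 28*w^3 + 37*w^2 - 42*w + 9)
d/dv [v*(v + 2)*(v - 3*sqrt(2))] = 3*v^2 - 6*sqrt(2)*v + 4*v - 6*sqrt(2)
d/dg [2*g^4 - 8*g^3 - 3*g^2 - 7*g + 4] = 8*g^3 - 24*g^2 - 6*g - 7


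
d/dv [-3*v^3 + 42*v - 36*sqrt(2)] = 42 - 9*v^2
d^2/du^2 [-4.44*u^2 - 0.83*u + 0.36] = -8.88000000000000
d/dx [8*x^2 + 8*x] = 16*x + 8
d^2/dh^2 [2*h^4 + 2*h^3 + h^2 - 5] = 24*h^2 + 12*h + 2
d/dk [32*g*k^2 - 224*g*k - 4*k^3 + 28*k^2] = 64*g*k - 224*g - 12*k^2 + 56*k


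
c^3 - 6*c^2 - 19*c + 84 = (c - 7)*(c - 3)*(c + 4)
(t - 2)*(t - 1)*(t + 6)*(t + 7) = t^4 + 10*t^3 + 5*t^2 - 100*t + 84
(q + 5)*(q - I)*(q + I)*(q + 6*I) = q^4 + 5*q^3 + 6*I*q^3 + q^2 + 30*I*q^2 + 5*q + 6*I*q + 30*I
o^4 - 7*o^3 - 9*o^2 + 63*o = o*(o - 7)*(o - 3)*(o + 3)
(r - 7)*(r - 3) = r^2 - 10*r + 21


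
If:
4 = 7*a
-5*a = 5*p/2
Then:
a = 4/7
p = -8/7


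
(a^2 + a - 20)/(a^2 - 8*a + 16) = (a + 5)/(a - 4)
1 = 1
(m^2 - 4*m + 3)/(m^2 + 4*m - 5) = (m - 3)/(m + 5)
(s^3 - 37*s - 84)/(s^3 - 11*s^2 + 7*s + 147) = (s + 4)/(s - 7)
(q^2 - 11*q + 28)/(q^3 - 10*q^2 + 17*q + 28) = 1/(q + 1)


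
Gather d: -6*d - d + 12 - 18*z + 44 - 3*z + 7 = -7*d - 21*z + 63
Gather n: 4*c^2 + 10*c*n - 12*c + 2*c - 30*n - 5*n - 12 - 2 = 4*c^2 - 10*c + n*(10*c - 35) - 14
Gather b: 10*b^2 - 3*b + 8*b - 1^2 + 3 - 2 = 10*b^2 + 5*b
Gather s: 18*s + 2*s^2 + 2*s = 2*s^2 + 20*s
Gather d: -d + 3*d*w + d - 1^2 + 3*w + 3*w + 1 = 3*d*w + 6*w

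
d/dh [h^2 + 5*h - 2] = 2*h + 5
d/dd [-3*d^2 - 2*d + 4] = -6*d - 2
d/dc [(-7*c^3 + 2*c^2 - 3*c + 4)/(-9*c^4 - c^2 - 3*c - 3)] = ((21*c^2 - 4*c + 3)*(9*c^4 + c^2 + 3*c + 3) - (36*c^3 + 2*c + 3)*(7*c^3 - 2*c^2 + 3*c - 4))/(9*c^4 + c^2 + 3*c + 3)^2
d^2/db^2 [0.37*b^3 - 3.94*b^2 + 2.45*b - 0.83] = 2.22*b - 7.88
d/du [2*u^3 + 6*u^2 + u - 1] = 6*u^2 + 12*u + 1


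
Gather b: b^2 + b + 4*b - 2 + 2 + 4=b^2 + 5*b + 4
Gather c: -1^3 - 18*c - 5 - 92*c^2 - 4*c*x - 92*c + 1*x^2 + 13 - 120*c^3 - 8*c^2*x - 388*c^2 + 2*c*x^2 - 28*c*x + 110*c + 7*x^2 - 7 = -120*c^3 + c^2*(-8*x - 480) + c*(2*x^2 - 32*x) + 8*x^2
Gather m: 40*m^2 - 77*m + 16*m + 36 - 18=40*m^2 - 61*m + 18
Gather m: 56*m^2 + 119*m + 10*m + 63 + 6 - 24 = 56*m^2 + 129*m + 45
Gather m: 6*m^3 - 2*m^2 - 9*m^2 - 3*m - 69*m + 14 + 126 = 6*m^3 - 11*m^2 - 72*m + 140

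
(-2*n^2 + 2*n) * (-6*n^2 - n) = 12*n^4 - 10*n^3 - 2*n^2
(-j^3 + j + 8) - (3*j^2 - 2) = -j^3 - 3*j^2 + j + 10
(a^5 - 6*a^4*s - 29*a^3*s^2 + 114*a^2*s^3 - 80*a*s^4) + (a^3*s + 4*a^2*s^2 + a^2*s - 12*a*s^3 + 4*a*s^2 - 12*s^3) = a^5 - 6*a^4*s - 29*a^3*s^2 + a^3*s + 114*a^2*s^3 + 4*a^2*s^2 + a^2*s - 80*a*s^4 - 12*a*s^3 + 4*a*s^2 - 12*s^3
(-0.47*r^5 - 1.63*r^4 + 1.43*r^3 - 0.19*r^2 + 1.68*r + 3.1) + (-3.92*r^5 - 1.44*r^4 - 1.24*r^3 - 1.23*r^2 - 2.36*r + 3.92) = -4.39*r^5 - 3.07*r^4 + 0.19*r^3 - 1.42*r^2 - 0.68*r + 7.02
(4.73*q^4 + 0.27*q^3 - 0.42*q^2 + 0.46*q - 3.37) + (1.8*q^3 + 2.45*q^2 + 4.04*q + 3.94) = 4.73*q^4 + 2.07*q^3 + 2.03*q^2 + 4.5*q + 0.57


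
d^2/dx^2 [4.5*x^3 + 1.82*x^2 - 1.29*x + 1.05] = 27.0*x + 3.64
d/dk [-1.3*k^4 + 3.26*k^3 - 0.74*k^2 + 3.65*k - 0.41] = -5.2*k^3 + 9.78*k^2 - 1.48*k + 3.65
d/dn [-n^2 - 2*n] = -2*n - 2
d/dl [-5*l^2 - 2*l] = -10*l - 2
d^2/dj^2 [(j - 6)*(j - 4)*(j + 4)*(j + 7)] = 12*j^2 + 6*j - 116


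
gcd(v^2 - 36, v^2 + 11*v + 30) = v + 6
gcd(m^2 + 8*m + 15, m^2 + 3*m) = m + 3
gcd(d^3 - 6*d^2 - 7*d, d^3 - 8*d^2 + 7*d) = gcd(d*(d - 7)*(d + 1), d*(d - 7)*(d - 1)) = d^2 - 7*d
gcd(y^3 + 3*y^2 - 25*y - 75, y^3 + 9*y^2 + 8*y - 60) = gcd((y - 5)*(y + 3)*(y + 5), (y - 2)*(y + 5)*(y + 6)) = y + 5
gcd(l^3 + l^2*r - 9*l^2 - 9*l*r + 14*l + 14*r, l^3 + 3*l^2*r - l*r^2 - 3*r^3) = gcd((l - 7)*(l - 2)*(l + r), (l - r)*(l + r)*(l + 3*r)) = l + r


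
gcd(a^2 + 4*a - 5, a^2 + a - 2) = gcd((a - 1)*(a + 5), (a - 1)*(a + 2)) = a - 1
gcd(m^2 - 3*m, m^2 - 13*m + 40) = 1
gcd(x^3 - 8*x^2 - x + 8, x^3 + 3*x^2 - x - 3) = x^2 - 1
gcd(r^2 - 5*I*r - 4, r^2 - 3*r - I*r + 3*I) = r - I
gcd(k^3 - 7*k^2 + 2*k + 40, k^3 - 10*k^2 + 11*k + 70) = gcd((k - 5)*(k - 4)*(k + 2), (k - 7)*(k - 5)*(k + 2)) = k^2 - 3*k - 10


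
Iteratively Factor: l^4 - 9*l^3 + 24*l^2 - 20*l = (l)*(l^3 - 9*l^2 + 24*l - 20) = l*(l - 2)*(l^2 - 7*l + 10) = l*(l - 2)^2*(l - 5)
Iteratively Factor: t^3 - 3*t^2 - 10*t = (t + 2)*(t^2 - 5*t) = t*(t + 2)*(t - 5)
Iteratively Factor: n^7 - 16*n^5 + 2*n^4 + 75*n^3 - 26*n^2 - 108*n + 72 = (n + 2)*(n^6 - 2*n^5 - 12*n^4 + 26*n^3 + 23*n^2 - 72*n + 36) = (n - 3)*(n + 2)*(n^5 + n^4 - 9*n^3 - n^2 + 20*n - 12) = (n - 3)*(n + 2)*(n + 3)*(n^4 - 2*n^3 - 3*n^2 + 8*n - 4) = (n - 3)*(n + 2)^2*(n + 3)*(n^3 - 4*n^2 + 5*n - 2) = (n - 3)*(n - 1)*(n + 2)^2*(n + 3)*(n^2 - 3*n + 2) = (n - 3)*(n - 1)^2*(n + 2)^2*(n + 3)*(n - 2)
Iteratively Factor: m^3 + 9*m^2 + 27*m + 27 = (m + 3)*(m^2 + 6*m + 9) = (m + 3)^2*(m + 3)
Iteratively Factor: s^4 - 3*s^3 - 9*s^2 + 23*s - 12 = (s - 1)*(s^3 - 2*s^2 - 11*s + 12) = (s - 1)*(s + 3)*(s^2 - 5*s + 4) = (s - 1)^2*(s + 3)*(s - 4)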